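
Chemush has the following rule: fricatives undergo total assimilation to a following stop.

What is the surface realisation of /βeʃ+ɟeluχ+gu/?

[βeɟɟeluggu]

/ʃ/ is the segment targeted by the rule; it sits immediately before /ɟ/, so it assimilates completely and surfaces as [ɟ].
The same rule applies at the second boundary: /χ/ → [g] next to /g/.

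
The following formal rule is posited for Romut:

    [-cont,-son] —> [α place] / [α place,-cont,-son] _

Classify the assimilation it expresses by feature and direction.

The shared variable α links the value of the place features (abbreviated [place]) on the target to the same value on the neighbouring segment, so place is the feature that assimilates.
The conditioning segment sits to the left of the focus bar, meaning the trigger precedes the segment that changes — progressive assimilation.

progressive place assimilation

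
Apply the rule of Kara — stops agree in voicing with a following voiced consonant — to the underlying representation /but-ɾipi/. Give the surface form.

/t/ is a voiceless alveolar stop. The following trigger /ɾ/ is voiced, so /t/ must become voiced as well.
Changing only its voicing to voiced gives [d] — the voiced alveolar stop.

[budɾipi]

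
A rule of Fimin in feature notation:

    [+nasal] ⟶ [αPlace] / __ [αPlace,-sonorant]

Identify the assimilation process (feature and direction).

The shared variable α links the value of the place features (abbreviated [Place]) on the target to the same value on the neighbouring segment, so place is the feature that assimilates.
Since the environment is written after the underscore, the trigger follows the target; the direction is regressive.

regressive place assimilation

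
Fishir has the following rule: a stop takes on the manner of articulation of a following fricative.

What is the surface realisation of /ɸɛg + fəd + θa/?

[ɸɛɣfəzθa]

The rule targets /g/ (voiced velar stop), which sits before the trigger /f/ (fricative).
A voiced velar fricative is [ɣ], so the surface segment is [ɣ].
The same rule applies at the second boundary: /d/ → [z] next to /θ/.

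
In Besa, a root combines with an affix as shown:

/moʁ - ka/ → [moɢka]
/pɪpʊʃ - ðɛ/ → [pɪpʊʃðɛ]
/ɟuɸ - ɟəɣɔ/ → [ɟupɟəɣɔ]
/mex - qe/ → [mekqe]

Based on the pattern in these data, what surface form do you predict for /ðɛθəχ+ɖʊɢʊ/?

The data show regressive manner assimilation: /ʁ/ → [ɢ] before /k/; /ɸ/ → [p] before /ɟ/; /x/ → [k] before /q/. In each pair only manner changes, matching the following consonant, while place and voice stay constant.
No alternation appears in [pɪpʊʃðɛ]: there the adjacent consonants already agree in manner (/ʃ/ and /ð/ are both fricatives), so this form is consistent with the same rule.
The rule targets /χ/ (voiceless uvular fricative), which sits before the trigger /ɖ/ (stop).
A voiceless uvular stop is [q], so the surface segment is [q].

[ðɛθəqɖʊɢʊ]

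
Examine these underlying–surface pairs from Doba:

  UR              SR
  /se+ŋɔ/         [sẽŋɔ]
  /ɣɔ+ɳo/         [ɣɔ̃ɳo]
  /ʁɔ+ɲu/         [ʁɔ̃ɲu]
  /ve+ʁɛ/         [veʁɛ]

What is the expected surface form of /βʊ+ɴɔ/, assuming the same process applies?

The data show regressive nasality assimilation (vowel nasalisation): /e/ → [ẽ] before /ŋ/; /ɔ/ → [ɔ̃] before /ɳ/; /ɔ/ → [ɔ̃] before /ɲ/ — a vowel is nasalised by an immediately following nasal consonant.
No change occurs in [veʁɛ] because the vowel at the boundary is adjacent to an oral consonant, not a nasal (/e/ next to /ʁ/).
The vowel /ʊ/ is adjacent to the following nasal /ɴ/, so it acquires [+nasal] and surfaces as [ʊ̃].

[βʊ̃ɴɔ]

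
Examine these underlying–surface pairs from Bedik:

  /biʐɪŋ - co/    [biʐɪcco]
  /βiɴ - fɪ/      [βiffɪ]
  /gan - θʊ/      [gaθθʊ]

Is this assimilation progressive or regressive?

The segment that alternates is /ŋ/, which surfaces as [c] when adjacent to /c/.
The output [c] is identical to the trigger /c/ — every feature (place, manner, voicing) has been copied — so this is total assimilation.
The remaining alternations confirm this: /ɴ/ → [f] before /f/; /n/ → [θ] before /θ/ — in each case the output is a copy of the following consonant.
The trigger is the following segment, so the direction is regressive (anticipatory).

regressive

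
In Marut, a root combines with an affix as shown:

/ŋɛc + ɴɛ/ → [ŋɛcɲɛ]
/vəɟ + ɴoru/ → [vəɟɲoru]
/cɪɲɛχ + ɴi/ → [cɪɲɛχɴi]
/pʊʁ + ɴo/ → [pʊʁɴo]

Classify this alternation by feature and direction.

progressive place assimilation

Underlying /ɴ/ is realised as [ɲ] next to /c/; /c/ itself does not change.
/ɴ/ is uvular while /c/ is palatal; the output [ɲ] is palatal, matching the trigger — so the feature that spreads is place.
Manner and voice are unchanged, so the assimilation is partial, not total.
The same holds elsewhere in the data: /ɴ/ → [ɲ] after /ɟ/ (uvular → palatal, matching palatal) — only place changes, and always toward the preceding segment.
Nothing changes in [cɪɲɛχɴi], [pʊʁɴo]: there the adjacent consonants already agree in place (/ɴ/ and /χ/ are both uvular; /ɴ/ and /ʁ/ are both uvular), so these forms are consistent with the same rule.
The trigger is the preceding segment, so the direction is progressive (perseverative).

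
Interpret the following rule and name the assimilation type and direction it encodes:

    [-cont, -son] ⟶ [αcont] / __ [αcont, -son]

regressive manner assimilation

The rule copies [cont] (continuancy) from the environment onto the target stops; since [±cont] encodes the stop/fricative manner contrast, the assimilating dimension is manner.
Since the environment is written after the underscore, the trigger follows the target; the direction is regressive.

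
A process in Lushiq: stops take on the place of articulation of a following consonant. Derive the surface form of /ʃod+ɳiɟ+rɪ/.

/d/ is a voiced alveolar stop. The following trigger /ɳ/ is retroflex, so /d/ must become retroflex as well.
The voiced retroflex stop is [ɖ], so /d/ → [ɖ].
The same rule applies at the second boundary: /ɟ/ → [d] next to /r/.

[ʃoɖɳidrɪ]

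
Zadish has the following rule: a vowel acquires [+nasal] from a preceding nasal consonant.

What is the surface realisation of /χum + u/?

[χumũ]

/u/ sits next to the nasal /m/ and is therefore nasalised to [ũ].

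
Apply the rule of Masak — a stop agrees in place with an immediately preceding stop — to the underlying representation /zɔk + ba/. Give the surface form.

[zɔkga]

/b/ is a voiced bilabial stop. The preceding trigger /k/ is velar, so /b/ must become velar as well.
The voiced velar stop is [g], so /b/ → [g].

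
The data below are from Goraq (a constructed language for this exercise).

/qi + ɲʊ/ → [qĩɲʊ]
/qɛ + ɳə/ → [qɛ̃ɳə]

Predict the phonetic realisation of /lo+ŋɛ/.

[lõŋɛ]

The data show regressive nasality assimilation (vowel nasalisation): /i/ → [ĩ] before /ɲ/; /ɛ/ → [ɛ̃] before /ɳ/ — a vowel is nasalised by an immediately following nasal consonant.
The vowel /o/ is adjacent to the following nasal /ŋ/, so it acquires [+nasal] and surfaces as [õ].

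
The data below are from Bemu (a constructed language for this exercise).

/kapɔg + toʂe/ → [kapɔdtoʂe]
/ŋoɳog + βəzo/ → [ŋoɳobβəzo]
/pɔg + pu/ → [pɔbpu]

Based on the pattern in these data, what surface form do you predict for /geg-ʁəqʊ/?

The data show regressive place assimilation: /g/ → [d] before /t/; /g/ → [b] before /β/; /g/ → [b] before /p/. In each pair only place changes, matching the following consonant, while manner and voice stay constant.
/g/ is a voiced velar stop. The following trigger /ʁ/ is uvular, so /g/ must become uvular as well.
The voiced uvular stop is [ɢ], so /g/ → [ɢ].

[geɢʁəqʊ]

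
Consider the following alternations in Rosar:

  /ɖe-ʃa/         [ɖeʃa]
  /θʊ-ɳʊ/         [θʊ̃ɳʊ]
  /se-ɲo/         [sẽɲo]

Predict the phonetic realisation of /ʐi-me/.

The data show regressive nasality assimilation (vowel nasalisation): /ʊ/ → [ʊ̃] before /ɳ/; /e/ → [ẽ] before /ɲ/ — a vowel is nasalised by an immediately following nasal consonant.
No change occurs in [ɖeʃa] because the vowel at the boundary is adjacent to an oral consonant, not a nasal (/e/ next to /ʃ/).
The vowel /i/ is adjacent to the following nasal /m/, so it acquires [+nasal] and surfaces as [ĩ].

[ʐĩme]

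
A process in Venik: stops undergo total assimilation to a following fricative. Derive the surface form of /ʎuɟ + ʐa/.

/ɟ/ is the segment targeted by the rule; it sits immediately before /ʐ/, so it assimilates completely and surfaces as [ʐ].

[ʎuʐʐa]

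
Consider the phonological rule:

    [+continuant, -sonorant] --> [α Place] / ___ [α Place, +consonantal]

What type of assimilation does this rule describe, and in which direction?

The rule copies the place features (abbreviated [Place]) from the environment onto the target, so the assimilating feature is place.
The conditioning segment sits to the right of the focus bar, meaning the trigger follows the segment that changes — regressive assimilation.

regressive place assimilation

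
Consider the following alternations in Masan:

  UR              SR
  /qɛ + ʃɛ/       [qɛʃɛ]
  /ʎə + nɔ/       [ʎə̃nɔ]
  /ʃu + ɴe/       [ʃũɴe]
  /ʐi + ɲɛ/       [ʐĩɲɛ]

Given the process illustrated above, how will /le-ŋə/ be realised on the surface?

[lẽŋə]

The data show regressive nasality assimilation (vowel nasalisation): /ə/ → [ə̃] before /n/; /u/ → [ũ] before /ɴ/; /i/ → [ĩ] before /ɲ/ — a vowel is nasalised by an immediately following nasal consonant.
No change occurs in [qɛʃɛ] because the vowel at the boundary is adjacent to an oral consonant, not a nasal (/ɛ/ next to /ʃ/).
The vowel /e/ is adjacent to the following nasal /ŋ/, so it acquires [+nasal] and surfaces as [ẽ].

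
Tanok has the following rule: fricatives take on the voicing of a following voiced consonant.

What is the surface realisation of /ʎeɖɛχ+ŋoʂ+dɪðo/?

/χ/ is a voiceless uvular fricative. The following trigger /ŋ/ is voiced, so /χ/ must become voiced as well.
A voiced uvular fricative is [ʁ], so the surface segment is [ʁ].
At the second juncture, /ʂ/ likewise becomes [ʐ] adjacent to /d/.

[ʎeɖɛʁŋoʐdɪðo]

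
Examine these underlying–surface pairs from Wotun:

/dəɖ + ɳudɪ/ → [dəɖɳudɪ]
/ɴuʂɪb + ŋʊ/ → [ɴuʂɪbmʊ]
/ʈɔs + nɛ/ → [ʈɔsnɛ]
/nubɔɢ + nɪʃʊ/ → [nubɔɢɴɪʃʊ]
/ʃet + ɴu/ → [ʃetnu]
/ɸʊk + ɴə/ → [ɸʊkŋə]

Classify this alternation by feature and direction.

Comparing underlying and surface forms, /ŋ/ → [m] is the alternation; the neighbouring /b/ is constant.
/ŋ/ is velar while /b/ is bilabial; the output [m] is bilabial, matching the trigger — so the feature that spreads is place.
Manner and voice are unchanged, so the assimilation is partial, not total.
The other alternating forms pattern the same way: /n/ → [ɴ] after /ɢ/ (alveolar → uvular, matching uvular); /ɴ/ → [n] after /t/ (uvular → alveolar, matching alveolar); /ɴ/ → [ŋ] after /k/ (uvular → velar, matching velar) — only place changes, and always toward the preceding segment.
Nothing changes in [dəɖɳudɪ], [ʈɔsnɛ]: there the adjacent consonants already agree in place (/ɳ/ and /ɖ/ are both retroflex; /n/ and /s/ are both alveolar), so these forms are consistent with the same rule.
The trigger is the preceding segment, so the direction is progressive (perseverative).

progressive place assimilation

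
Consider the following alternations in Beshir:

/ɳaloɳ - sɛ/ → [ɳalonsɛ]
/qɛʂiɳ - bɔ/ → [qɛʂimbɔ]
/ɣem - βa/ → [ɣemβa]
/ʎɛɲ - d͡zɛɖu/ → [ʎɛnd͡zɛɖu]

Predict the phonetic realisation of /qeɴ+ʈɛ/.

[qeɳʈɛ]

The data show regressive place assimilation: /ɳ/ → [n] before /s/; /ɳ/ → [m] before /b/; /ɲ/ → [n] before /d͡z/. In each pair only place changes, matching the following consonant, while manner and voice stay constant.
Nothing changes in [ɣemβa]: there the adjacent consonants already agree in place (/m/ and /β/ are both bilabial), so this form is consistent with the same rule.
/ɴ/ is a voiced uvular nasal. The following trigger /ʈ/ is retroflex, so /ɴ/ must become retroflex as well.
A voiced retroflex nasal is [ɳ], so the surface segment is [ɳ].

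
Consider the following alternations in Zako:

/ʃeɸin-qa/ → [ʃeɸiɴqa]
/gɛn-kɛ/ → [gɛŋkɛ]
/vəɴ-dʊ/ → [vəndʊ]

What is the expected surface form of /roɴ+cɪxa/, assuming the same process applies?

[roɲcɪxa]

The data show regressive place assimilation: /n/ → [ɴ] before /q/; /n/ → [ŋ] before /k/; /ɴ/ → [n] before /d/. In each pair only place changes, matching the following consonant, while manner and voice stay constant.
/ɴ/ is a voiced uvular nasal. The following trigger /c/ is palatal, so /ɴ/ must become palatal as well.
A voiced palatal nasal is [ɲ], so the surface segment is [ɲ].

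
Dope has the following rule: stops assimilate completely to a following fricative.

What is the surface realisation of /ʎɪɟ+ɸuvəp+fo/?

/ɟ/ is the segment targeted by the rule; it sits immediately before /ɸ/, so it assimilates completely and surfaces as [ɸ].
The same rule applies at the second boundary: /p/ → [f] next to /f/.

[ʎɪɸɸuvəffo]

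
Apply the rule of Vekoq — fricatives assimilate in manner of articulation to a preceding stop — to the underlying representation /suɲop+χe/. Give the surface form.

The rule targets /χ/ (voiceless uvular fricative), which sits after the trigger /p/ (stop).
A voiceless uvular stop is [q], so the surface segment is [q].

[suɲopqe]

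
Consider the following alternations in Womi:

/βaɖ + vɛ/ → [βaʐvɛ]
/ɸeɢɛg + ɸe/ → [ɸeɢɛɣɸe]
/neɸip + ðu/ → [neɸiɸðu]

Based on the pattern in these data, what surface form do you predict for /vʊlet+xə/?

The data show regressive manner assimilation: /ɖ/ → [ʐ] before /v/; /g/ → [ɣ] before /ɸ/; /p/ → [ɸ] before /ð/. In each pair only manner changes, matching the following consonant, while place and voice stay constant.
/t/ is a voiceless alveolar stop. The following trigger /x/ is a fricative, so /t/ must become a fricative as well.
A voiceless alveolar fricative is [s], so the surface segment is [s].

[vʊlesxə]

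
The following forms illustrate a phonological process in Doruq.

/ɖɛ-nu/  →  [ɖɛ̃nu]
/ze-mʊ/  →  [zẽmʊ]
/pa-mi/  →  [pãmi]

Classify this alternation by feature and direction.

regressive nasality assimilation (vowel nasalisation)

The vowel /ɛ/ surfaces as nasalised [ɛ̃] next to the following nasal /n/ — it has acquired the [+nasal] feature of its neighbour.
The other forms show the same pattern: /e/ → [ẽ] before /m/; /a/ → [ã] before /m/ — each time a vowel is nasalised next to a following nasal.
Because the conditioning nasal is to the right of the vowel that changes, the process is regressive (anticipatory).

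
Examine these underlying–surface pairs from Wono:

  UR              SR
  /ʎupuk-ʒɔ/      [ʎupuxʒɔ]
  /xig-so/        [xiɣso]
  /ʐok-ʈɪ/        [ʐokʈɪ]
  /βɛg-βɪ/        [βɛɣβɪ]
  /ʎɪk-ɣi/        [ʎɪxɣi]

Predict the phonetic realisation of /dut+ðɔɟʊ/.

[dusðɔɟʊ]

The data show regressive manner assimilation: /k/ → [x] before /ʒ/; /g/ → [ɣ] before /s/; /g/ → [ɣ] before /β/; /k/ → [x] before /ɣ/. In each pair only manner changes, matching the following consonant, while place and voice stay constant.
No alternation appears in [ʐokʈɪ]: there the adjacent consonants already agree in manner (/k/ and /ʈ/ are both stops), so this form is consistent with the same rule.
/t/ is a voiceless alveolar stop. The following trigger /ð/ is a fricative, so /t/ must become a fricative as well.
The voiceless alveolar fricative is [s], so /t/ → [s].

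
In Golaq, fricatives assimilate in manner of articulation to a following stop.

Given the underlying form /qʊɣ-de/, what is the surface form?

/ɣ/ is a voiced velar fricative. The following trigger /d/ is a stop, so /ɣ/ must become a stop as well.
Changing only its manner to stop gives [g] — the voiced velar stop.

[qʊgde]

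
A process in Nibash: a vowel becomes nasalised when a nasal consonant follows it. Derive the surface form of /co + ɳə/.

[cõɳə]

/o/ sits next to the nasal /ɳ/ and is therefore nasalised to [õ].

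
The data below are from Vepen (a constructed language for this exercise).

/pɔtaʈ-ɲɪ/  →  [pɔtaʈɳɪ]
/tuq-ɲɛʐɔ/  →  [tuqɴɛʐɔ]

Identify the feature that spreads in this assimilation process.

Underlying /ɲ/ is realised as [ɳ] next to /ʈ/; /ʈ/ itself does not change.
The change palatal → retroflex matches the place of the preceding /ʈ/, identifying this as place assimilation.
The same holds elsewhere in the data: /ɲ/ → [ɴ] after /q/ (palatal → uvular, matching uvular) — only place changes, and always toward the preceding segment.

place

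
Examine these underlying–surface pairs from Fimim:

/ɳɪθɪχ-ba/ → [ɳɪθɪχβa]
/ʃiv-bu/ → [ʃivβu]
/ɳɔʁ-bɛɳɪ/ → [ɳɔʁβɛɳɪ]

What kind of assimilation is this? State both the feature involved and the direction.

progressive manner assimilation

Underlying /b/ is realised as [β] next to /χ/; /χ/ itself does not change.
/b/ is a stop while /χ/ is a fricative; the output [β] is a fricative, matching the trigger — so the feature that spreads is manner.
Place and voice are unchanged, so the assimilation is partial, not total.
Checking the remaining alternations: /b/ → [β] after /v/ (stop → fricative, matching a fricative); /b/ → [β] after /ʁ/ (stop → fricative, matching a fricative) — only manner changes, and always toward the preceding segment.
Since the segment that changes follows the conditioning segment, the assimilation is progressive.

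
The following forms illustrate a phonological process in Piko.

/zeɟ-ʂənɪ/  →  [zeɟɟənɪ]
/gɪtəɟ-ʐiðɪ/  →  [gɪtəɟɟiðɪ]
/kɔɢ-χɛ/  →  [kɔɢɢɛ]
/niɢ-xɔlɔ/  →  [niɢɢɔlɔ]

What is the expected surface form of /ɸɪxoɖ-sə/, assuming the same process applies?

The data show progressive total assimilation (/ʂ/ → [ɟ] after /ɟ/; /ʐ/ → [ɟ] after /ɟ/; /χ/ → [ɢ] after /ɢ/; /x/ → [ɢ] after /ɢ/): in every case the target segment becomes identical to its preceding neighbour, copying more than a single feature.
/s/ is the segment targeted by the rule; it sits immediately after /ɖ/, so it assimilates completely and surfaces as [ɖ].

[ɸɪxoɖɖə]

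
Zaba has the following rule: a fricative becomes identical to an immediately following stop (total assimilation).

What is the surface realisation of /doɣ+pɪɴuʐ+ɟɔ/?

[doppɪɴuɟɟɔ]

/ɣ/ is the segment targeted by the rule; it sits immediately before /p/, so it assimilates completely and surfaces as [p].
At the second juncture, /ʐ/ likewise becomes [ɟ] adjacent to /ɟ/.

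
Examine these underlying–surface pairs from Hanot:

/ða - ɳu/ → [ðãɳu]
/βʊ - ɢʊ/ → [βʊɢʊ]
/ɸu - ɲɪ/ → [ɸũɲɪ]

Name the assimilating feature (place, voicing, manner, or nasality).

nasality

The vowel /a/ surfaces as nasalised [ã] next to the following nasal /ɳ/ — it has acquired the [+nasal] feature of its neighbour.
The other form shows the same pattern: /u/ → [ũ] before /ɲ/ — each time a vowel is nasalised next to a following nasal.
No change occurs in [βʊɢʊ] because the vowel at the boundary is adjacent to an oral consonant, not a nasal (/ʊ/ next to /ɢ/).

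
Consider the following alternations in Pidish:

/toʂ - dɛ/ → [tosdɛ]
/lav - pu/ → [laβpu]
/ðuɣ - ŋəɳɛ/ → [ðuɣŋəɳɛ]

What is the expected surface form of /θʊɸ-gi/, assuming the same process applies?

[θʊxgi]

The data show regressive place assimilation: /ʂ/ → [s] before /d/; /v/ → [β] before /p/. In each pair only place changes, matching the following consonant, while manner and voice stay constant.
Nothing changes in [ðuɣŋəɳɛ]: there the adjacent consonants already agree in place (/ɣ/ and /ŋ/ are both velar), so this form is consistent with the same rule.
The rule targets /ɸ/ (voiceless bilabial fricative), which sits before the trigger /g/ (velar).
Changing only its place to velar gives [x] — the voiceless velar fricative.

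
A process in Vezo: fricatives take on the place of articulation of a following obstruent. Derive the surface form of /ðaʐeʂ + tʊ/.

[ðaʐestʊ]

The rule targets /ʂ/ (voiceless retroflex fricative), which sits before the trigger /t/ (alveolar).
Changing only its place to alveolar gives [s] — the voiceless alveolar fricative.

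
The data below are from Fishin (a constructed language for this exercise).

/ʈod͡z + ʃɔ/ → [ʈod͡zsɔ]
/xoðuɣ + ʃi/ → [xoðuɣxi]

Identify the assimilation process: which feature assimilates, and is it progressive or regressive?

progressive place assimilation

The segment that alternates is /ʃ/, which surfaces as [s] when adjacent to /d͡z/.
/ʃ/ is postalveolar while /d͡z/ is alveolar; the output [s] is alveolar, matching the trigger — so the feature that spreads is place.
Manner and voice are unchanged, so the assimilation is partial, not total.
Checking the remaining alternation: /ʃ/ → [x] after /ɣ/ (postalveolar → velar, matching velar) — only place changes, and always toward the preceding segment.
The trigger is the preceding segment, so the direction is progressive (perseverative).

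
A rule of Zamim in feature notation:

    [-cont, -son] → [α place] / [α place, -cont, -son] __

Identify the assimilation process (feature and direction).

progressive place assimilation

The rule copies the place features (abbreviated [place]) from the environment onto the target, so the assimilating feature is place.
Since the environment is written before the underscore, the trigger precedes the target; the direction is progressive.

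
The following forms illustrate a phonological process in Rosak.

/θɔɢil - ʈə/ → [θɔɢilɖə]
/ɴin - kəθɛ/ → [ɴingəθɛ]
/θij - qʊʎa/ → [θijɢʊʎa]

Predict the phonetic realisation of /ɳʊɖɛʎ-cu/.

The data show progressive voicing assimilation: /ʈ/ → [ɖ] after /l/; /k/ → [g] after /n/; /q/ → [ɢ] after /j/. In each pair only voicing changes, matching the preceding consonant, while place and manner stay constant.
The rule targets /c/ (voiceless palatal stop), which sits after the trigger /ʎ/ (voiced).
A voiced palatal stop is [ɟ], so the surface segment is [ɟ].

[ɳʊɖɛʎɟu]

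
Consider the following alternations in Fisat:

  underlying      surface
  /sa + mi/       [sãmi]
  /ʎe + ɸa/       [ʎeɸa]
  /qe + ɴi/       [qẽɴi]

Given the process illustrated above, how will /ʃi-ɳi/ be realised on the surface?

[ʃĩɳi]

The data show regressive nasality assimilation (vowel nasalisation): /a/ → [ã] before /m/; /e/ → [ẽ] before /ɴ/ — a vowel is nasalised by an immediately following nasal consonant.
No change occurs in [ʎeɸa] because the vowel at the boundary is adjacent to an oral consonant, not a nasal (/e/ next to /ɸ/).
/i/ sits next to the nasal /ɳ/ and is therefore nasalised to [ĩ].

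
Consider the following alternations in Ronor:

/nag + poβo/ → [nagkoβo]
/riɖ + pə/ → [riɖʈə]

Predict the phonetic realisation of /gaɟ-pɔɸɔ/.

The data show progressive place assimilation: /p/ → [k] after /g/; /p/ → [ʈ] after /ɖ/. In each pair only place changes, matching the preceding consonant, while manner and voice stay constant.
/p/ is a voiceless bilabial stop. The preceding trigger /ɟ/ is palatal, so /p/ must become palatal as well.
A voiceless palatal stop is [c], so the surface segment is [c].

[gaɟcɔɸɔ]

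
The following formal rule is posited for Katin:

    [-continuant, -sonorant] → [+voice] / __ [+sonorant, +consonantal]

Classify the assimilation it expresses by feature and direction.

The target ([-continuant, -sonorant], stops) acquires [+voice] next to a sonorant consonant ([+sonorant, +consonantal]) — it takes on the voicing of its neighbour, so the feature that spreads is voicing.
Since the environment is written after the underscore, the trigger follows the target; the direction is regressive.

regressive voicing assimilation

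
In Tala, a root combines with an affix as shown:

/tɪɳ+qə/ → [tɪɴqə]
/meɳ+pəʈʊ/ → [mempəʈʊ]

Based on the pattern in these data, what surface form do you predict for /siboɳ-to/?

[sibonto]

The data show regressive place assimilation: /ɳ/ → [ɴ] before /q/; /ɳ/ → [m] before /p/. In each pair only place changes, matching the following consonant, while manner and voice stay constant.
/ɳ/ is a voiced retroflex nasal. The following trigger /t/ is alveolar, so /ɳ/ must become alveolar as well.
A voiced alveolar nasal is [n], so the surface segment is [n].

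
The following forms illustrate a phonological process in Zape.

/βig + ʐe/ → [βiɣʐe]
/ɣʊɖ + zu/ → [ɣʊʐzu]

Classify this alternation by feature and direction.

regressive manner assimilation

Comparing underlying and surface forms, /g/ → [ɣ] is the alternation; the neighbouring /ʐ/ is constant.
/g/ is a stop while /ʐ/ is a fricative; the output [ɣ] is a fricative, matching the trigger — so the feature that spreads is manner.
Place and voice are unchanged, so the assimilation is partial, not total.
The other alternating form patterns the same way: /ɖ/ → [ʐ] before /z/ (stop → fricative, matching a fricative) — only manner changes, and always toward the following segment.
The trigger is the following segment, so the direction is regressive (anticipatory).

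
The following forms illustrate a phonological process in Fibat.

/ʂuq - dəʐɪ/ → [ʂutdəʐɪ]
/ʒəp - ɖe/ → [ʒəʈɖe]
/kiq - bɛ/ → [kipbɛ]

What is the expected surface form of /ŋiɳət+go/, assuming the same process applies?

The data show regressive place assimilation: /q/ → [t] before /d/; /p/ → [ʈ] before /ɖ/; /q/ → [p] before /b/. In each pair only place changes, matching the following consonant, while manner and voice stay constant.
The rule targets /t/ (voiceless alveolar stop), which sits before the trigger /g/ (velar).
The voiceless velar stop is [k], so /t/ → [k].

[ŋiɳəkgo]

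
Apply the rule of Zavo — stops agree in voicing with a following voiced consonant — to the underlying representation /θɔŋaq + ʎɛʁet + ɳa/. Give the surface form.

[θɔŋaɢʎɛʁedɳa]

/q/ is a voiceless uvular stop. The following trigger /ʎ/ is voiced, so /q/ must become voiced as well.
A voiced uvular stop is [ɢ], so the surface segment is [ɢ].
The same rule applies at the second boundary: /t/ → [d] next to /ɳ/.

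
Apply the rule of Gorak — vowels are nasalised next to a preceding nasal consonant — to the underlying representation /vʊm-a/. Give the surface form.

[vʊmã]

The vowel /a/ is adjacent to the preceding nasal /m/, so it acquires [+nasal] and surfaces as [ã].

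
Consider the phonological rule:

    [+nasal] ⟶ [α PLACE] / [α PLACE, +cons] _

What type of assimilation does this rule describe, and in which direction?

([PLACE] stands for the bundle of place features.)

The rule copies the place features (abbreviated [PLACE]) from the environment onto the target, so the assimilating feature is place.
The conditioning segment sits to the left of the focus bar, meaning the trigger precedes the segment that changes — progressive assimilation.

progressive place assimilation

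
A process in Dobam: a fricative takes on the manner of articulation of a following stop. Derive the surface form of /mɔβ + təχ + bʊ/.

[mɔbtəqbʊ]

The rule targets /β/ (voiced bilabial fricative), which sits before the trigger /t/ (stop).
A voiced bilabial stop is [b], so the surface segment is [b].
The same rule applies at the second boundary: /χ/ → [q] next to /b/.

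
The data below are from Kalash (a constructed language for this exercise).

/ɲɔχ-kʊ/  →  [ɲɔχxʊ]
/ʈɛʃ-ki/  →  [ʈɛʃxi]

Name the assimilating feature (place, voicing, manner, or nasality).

manner

Underlying /k/ is realised as [x] next to /χ/; /χ/ itself does not change.
The change stop → fricative matches the manner of the preceding /χ/, identifying this as manner assimilation.
The other alternating form patterns the same way: /k/ → [x] after /ʃ/ (stop → fricative, matching a fricative) — only manner changes, and always toward the preceding segment.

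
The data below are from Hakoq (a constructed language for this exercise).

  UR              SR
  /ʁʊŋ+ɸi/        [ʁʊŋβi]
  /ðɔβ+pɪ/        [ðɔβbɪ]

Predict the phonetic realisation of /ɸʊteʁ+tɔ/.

[ɸʊteʁdɔ]

The data show progressive voicing assimilation: /ɸ/ → [β] after /ŋ/; /p/ → [b] after /β/. In each pair only voicing changes, matching the preceding consonant, while place and manner stay constant.
The rule targets /t/ (voiceless alveolar stop), which sits after the trigger /ʁ/ (voiced).
Changing only its voicing to voiced gives [d] — the voiced alveolar stop.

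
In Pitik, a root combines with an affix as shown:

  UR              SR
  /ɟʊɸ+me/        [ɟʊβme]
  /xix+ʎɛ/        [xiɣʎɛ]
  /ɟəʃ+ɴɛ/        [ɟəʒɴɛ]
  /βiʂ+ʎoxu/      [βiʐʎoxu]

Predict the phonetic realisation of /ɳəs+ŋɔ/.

[ɳəzŋɔ]

The data show regressive voicing assimilation: /ɸ/ → [β] before /m/; /x/ → [ɣ] before /ʎ/; /ʃ/ → [ʒ] before /ɴ/; /ʂ/ → [ʐ] before /ʎ/. In each pair only voicing changes, matching the following consonant, while place and manner stay constant.
The rule targets /s/ (voiceless alveolar fricative), which sits before the trigger /ŋ/ (voiced).
A voiced alveolar fricative is [z], so the surface segment is [z].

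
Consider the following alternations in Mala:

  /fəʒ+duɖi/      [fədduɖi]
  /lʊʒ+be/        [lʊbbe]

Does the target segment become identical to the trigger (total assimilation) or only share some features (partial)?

total assimilation

Underlying /ʒ/ is realised as [d] next to /d/; /d/ itself does not change.
The output [d] is identical to the trigger /d/ — every feature (place, manner, voicing) has been copied — so this is total assimilation.
The other form behaves the same way: /ʒ/ → [b] before /b/ — in each case the output is a copy of the following consonant.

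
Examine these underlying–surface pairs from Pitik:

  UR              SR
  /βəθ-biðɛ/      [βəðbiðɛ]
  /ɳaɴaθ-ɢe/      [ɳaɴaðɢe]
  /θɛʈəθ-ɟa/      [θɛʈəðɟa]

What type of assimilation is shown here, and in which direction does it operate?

The segment that alternates is /θ/, which surfaces as [ð] when adjacent to /b/.
The change voiceless → voiced matches the voicing of the following /b/, identifying this as voicing assimilation.
Place and manner are unchanged, so the assimilation is partial, not total.
The same holds elsewhere in the data: /θ/ → [ð] before /ɢ/ (voiceless → voiced, matching voiced); /θ/ → [ð] before /ɟ/ (voiceless → voiced, matching voiced) — only voicing changes, and always toward the following segment.
The trigger is the following segment, so the direction is regressive (anticipatory).

regressive voicing assimilation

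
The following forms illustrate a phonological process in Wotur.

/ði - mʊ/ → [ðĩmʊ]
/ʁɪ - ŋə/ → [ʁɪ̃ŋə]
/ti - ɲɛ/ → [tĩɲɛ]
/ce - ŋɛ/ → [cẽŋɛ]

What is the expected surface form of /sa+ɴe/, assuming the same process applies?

The data show regressive nasality assimilation (vowel nasalisation): /i/ → [ĩ] before /m/; /ɪ/ → [ɪ̃] before /ŋ/; /i/ → [ĩ] before /ɲ/; /e/ → [ẽ] before /ŋ/ — a vowel is nasalised by an immediately following nasal consonant.
/a/ sits next to the nasal /ɴ/ and is therefore nasalised to [ã].

[sãɴe]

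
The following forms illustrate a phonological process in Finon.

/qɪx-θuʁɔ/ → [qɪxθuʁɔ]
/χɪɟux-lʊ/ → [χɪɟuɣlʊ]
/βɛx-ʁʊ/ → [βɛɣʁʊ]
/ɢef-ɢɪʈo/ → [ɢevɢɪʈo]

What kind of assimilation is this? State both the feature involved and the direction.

regressive voicing assimilation

Underlying /x/ is realised as [ɣ] next to /l/; /l/ itself does not change.
/x/ is voiceless while /l/ is voiced; the output [ɣ] is voiced, matching the trigger — so the feature that spreads is voicing.
Place and manner are unchanged, so the assimilation is partial, not total.
The other alternating forms pattern the same way: /x/ → [ɣ] before /ʁ/ (voiceless → voiced, matching voiced); /f/ → [v] before /ɢ/ (voiceless → voiced, matching voiced) — only voicing changes, and always toward the following segment.
No alternation appears in [qɪxθuʁɔ]: there the adjacent consonants already agree in voicing (/x/ and /θ/ are both voiceless), so this form is consistent with the same rule.
The trigger is the following segment, so the direction is regressive (anticipatory).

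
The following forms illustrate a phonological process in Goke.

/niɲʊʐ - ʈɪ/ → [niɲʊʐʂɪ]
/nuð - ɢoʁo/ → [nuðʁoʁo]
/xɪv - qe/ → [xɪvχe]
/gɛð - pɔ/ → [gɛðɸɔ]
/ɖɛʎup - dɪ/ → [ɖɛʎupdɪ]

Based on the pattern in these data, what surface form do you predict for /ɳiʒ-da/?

The data show progressive manner assimilation: /ʈ/ → [ʂ] after /ʐ/; /ɢ/ → [ʁ] after /ð/; /q/ → [χ] after /v/; /p/ → [ɸ] after /ð/. In each pair only manner changes, matching the preceding consonant, while place and voice stay constant.
No alternation appears in [ɖɛʎupdɪ]: there the adjacent consonants already agree in manner (/d/ and /p/ are both stops), so this form is consistent with the same rule.
The rule targets /d/ (voiced alveolar stop), which sits after the trigger /ʒ/ (fricative).
A voiced alveolar fricative is [z], so the surface segment is [z].

[ɳiʒza]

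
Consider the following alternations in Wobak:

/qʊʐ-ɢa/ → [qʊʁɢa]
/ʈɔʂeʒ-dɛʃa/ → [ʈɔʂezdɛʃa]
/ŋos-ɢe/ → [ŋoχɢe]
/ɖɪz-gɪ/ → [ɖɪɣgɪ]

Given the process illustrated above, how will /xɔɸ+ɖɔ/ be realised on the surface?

[xɔʂɖɔ]

The data show regressive place assimilation: /ʐ/ → [ʁ] before /ɢ/; /ʒ/ → [z] before /d/; /s/ → [χ] before /ɢ/; /z/ → [ɣ] before /g/. In each pair only place changes, matching the following consonant, while manner and voice stay constant.
The rule targets /ɸ/ (voiceless bilabial fricative), which sits before the trigger /ɖ/ (retroflex).
Changing only its place to retroflex gives [ʂ] — the voiceless retroflex fricative.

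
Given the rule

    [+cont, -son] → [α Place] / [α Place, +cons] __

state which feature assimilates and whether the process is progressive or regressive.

progressive place assimilation

The shared variable α links the value of the place features (abbreviated [Place]) on the target to the same value on the neighbouring segment, so place is the feature that assimilates.
The conditioning segment sits to the left of the focus bar, meaning the trigger precedes the segment that changes — progressive assimilation.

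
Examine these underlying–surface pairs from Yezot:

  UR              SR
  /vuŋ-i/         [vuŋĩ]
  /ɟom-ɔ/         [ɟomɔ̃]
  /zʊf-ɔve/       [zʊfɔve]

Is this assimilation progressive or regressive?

The vowel /i/ surfaces as nasalised [ĩ] next to the preceding nasal /ŋ/ — it has acquired the [+nasal] feature of its neighbour.
The other form shows the same pattern: /ɔ/ → [ɔ̃] after /m/ — each time a vowel is nasalised next to a preceding nasal.
No change occurs in [zʊfɔve] because the vowel at the boundary is adjacent to an oral consonant, not a nasal (/ɔ/ next to /f/).
Because the conditioning nasal is to the left of the vowel that changes, the process is progressive (perseverative).

progressive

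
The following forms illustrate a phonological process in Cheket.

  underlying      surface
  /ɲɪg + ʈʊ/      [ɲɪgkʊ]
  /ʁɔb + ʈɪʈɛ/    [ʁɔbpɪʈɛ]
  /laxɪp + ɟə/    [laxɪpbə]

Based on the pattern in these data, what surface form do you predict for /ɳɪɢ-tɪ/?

The data show progressive place assimilation: /ʈ/ → [k] after /g/; /ʈ/ → [p] after /b/; /ɟ/ → [b] after /p/. In each pair only place changes, matching the preceding consonant, while manner and voice stay constant.
The rule targets /t/ (voiceless alveolar stop), which sits after the trigger /ɢ/ (uvular).
Changing only its place to uvular gives [q] — the voiceless uvular stop.

[ɳɪɢqɪ]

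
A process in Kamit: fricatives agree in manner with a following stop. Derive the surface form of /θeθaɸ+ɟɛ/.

[θeθapɟɛ]

The rule targets /ɸ/ (voiceless bilabial fricative), which sits before the trigger /ɟ/ (stop).
The voiceless bilabial stop is [p], so /ɸ/ → [p].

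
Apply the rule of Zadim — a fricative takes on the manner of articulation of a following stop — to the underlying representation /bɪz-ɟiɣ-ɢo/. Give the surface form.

The rule targets /z/ (voiced alveolar fricative), which sits before the trigger /ɟ/ (stop).
The voiced alveolar stop is [d], so /z/ → [d].
At the second juncture, /ɣ/ likewise becomes [g] adjacent to /ɢ/.

[bɪdɟigɢo]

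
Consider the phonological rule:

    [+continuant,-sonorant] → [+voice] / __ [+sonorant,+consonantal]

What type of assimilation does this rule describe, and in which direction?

The structural change is [+voice], and the conditioning segment [+sonorant,+consonantal] (a sonorant consonant) is itself voiced, so the target comes to share the voicing of its neighbour — voicing assimilation.
Since the environment is written after the underscore, the trigger follows the target; the direction is regressive.

regressive voicing assimilation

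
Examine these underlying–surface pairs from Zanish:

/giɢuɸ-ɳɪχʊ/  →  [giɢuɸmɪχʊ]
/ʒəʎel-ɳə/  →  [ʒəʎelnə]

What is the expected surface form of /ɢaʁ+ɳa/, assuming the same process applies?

[ɢaʁɴa]

The data show progressive place assimilation: /ɳ/ → [m] after /ɸ/; /ɳ/ → [n] after /l/. In each pair only place changes, matching the preceding consonant, while manner and voice stay constant.
The rule targets /ɳ/ (voiced retroflex nasal), which sits after the trigger /ʁ/ (uvular).
Changing only its place to uvular gives [ɴ] — the voiced uvular nasal.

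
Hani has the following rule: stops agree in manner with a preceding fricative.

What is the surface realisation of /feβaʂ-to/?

[feβaʂso]

The rule targets /t/ (voiceless alveolar stop), which sits after the trigger /ʂ/ (fricative).
The voiceless alveolar fricative is [s], so /t/ → [s].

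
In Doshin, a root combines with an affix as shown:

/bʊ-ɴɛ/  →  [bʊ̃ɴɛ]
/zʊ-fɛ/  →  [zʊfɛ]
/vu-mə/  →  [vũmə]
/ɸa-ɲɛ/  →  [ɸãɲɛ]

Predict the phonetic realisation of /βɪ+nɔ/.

The data show regressive nasality assimilation (vowel nasalisation): /ʊ/ → [ʊ̃] before /ɴ/; /u/ → [ũ] before /m/; /a/ → [ã] before /ɲ/ — a vowel is nasalised by an immediately following nasal consonant.
No change occurs in [zʊfɛ] because the vowel at the boundary is adjacent to an oral consonant, not a nasal (/ʊ/ next to /f/).
The vowel /ɪ/ is adjacent to the following nasal /n/, so it acquires [+nasal] and surfaces as [ɪ̃].

[βɪ̃nɔ]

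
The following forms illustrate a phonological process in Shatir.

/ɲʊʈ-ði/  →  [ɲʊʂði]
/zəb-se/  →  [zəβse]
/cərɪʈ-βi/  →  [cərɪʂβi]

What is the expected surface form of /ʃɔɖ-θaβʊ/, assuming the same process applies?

The data show regressive manner assimilation: /ʈ/ → [ʂ] before /ð/; /b/ → [β] before /s/; /ʈ/ → [ʂ] before /β/. In each pair only manner changes, matching the following consonant, while place and voice stay constant.
/ɖ/ is a voiced retroflex stop. The following trigger /θ/ is a fricative, so /ɖ/ must become a fricative as well.
The voiced retroflex fricative is [ʐ], so /ɖ/ → [ʐ].

[ʃɔʐθaβʊ]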